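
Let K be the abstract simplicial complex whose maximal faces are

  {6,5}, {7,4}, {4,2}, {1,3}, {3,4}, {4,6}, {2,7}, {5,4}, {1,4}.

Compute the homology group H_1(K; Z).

We work with the vertex ordering 1 < 2 < 3 < 4 < 5 < 6 < 7. The simplices of K, each written with vertices in increasing order, are:

  0-simplices (7): [1], [2], [3], [4], [5], [6], [7]
  1-simplices (9): [1,3], [1,4], [2,4], [2,7], [3,4], [4,5], [4,6], [4,7], [5,6]

giving chain groups C_0 ≅ Z^7, C_1 ≅ Z^9.

∂_1: C_1 → C_0 sends each edge [p,q] (with p < q) to q − p. For instance
  ∂[4,5] = [5] − [4].
The resulting 7×9 matrix has rank 6, and its Smith normal form has invariant factors (1,1,1,1,1,1).

Now H_k = ker ∂_k / im ∂_{k+1}, so:

  H_1: rank ker ∂_1 − rank ∂_2 = (9 − 6) − 0 = 3, and there is no ∂_2, so H_1 = Z^3.

H_1 ≅ Z^3.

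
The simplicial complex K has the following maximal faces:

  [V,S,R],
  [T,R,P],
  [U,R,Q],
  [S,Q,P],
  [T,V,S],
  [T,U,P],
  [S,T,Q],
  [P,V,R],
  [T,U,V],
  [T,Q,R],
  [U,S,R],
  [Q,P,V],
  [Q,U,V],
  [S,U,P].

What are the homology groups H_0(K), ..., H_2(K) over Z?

H_0 = Z,  H_1 = Z^2,  H_2 = Z.

Take the total order P < Q < R < S < T < U < V on the vertex set. Then K (dimension 2) consists of the simplices:

  0-simplices (7): P, Q, R, S, T, U, V
  1-simplices (21): PQ, PR, PS, PT, PU, PV, QR, QS, QT, QU, QV, RS, RT, RU, RV, ST, SU, SV, TU, TV, UV
  2-simplices (14): PQS, PQV, PRT, PRV, PSU, PTU, QRT, QRU, QST, QUV, RSU, RSV, STV, TUV

giving chain groups C_0 ≅ Z^7, C_1 ≅ Z^21, C_2 ≅ Z^14.

Boundary ∂_1: C_1 → C_0 is given by ∂[p,q] = [q] − [p]. For instance
  ∂ST = T − S.
The resulting 7×21 matrix has rank 6, and its Smith normal form has invariant factors (1,1,1,1,1,1).

Boundary ∂_2: C_2 → C_1 sends each 2-simplex [p,q,r] to [q,r] − [p,r] + [p,q]. For instance
  ∂QUV = UV − QV + QU,
  ∂STV = TV − SV + ST.
This gives a 21×14 integer matrix of rank 13; reducing to Smith normal form yields diagonal entries (1,1,1,1,1,1,1,1,1,1,1,1,1).

Now H_k = ker ∂_k / im ∂_{k+1}, so:

  H_0: rank C_0 − rank ∂_1 = 7 − 6 = 1, and the invariant factors of ∂_1 are all 1, so H_0 ≅ Z.
  H_1: rank ker ∂_1 − rank ∂_2 = (21 − 6) − 13 = 2, and the invariant factors of ∂_2 are all 1, so H_1 ≅ Z^2.
  H_2: rank ker ∂_2 − rank ∂_3 = (14 − 13) − 0 = 1, and there is no ∂_3, so H_2 ≅ Z.

As a check, the Euler characteristic is 7 − 21 + 14 = 0, which agrees with 1 − 2 + 1 = 0.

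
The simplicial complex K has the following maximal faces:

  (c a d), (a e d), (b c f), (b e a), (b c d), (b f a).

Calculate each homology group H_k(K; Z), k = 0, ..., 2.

H_0 = Z,  H_1 = Z,  H_2 = 0.

We work with the vertex ordering a < b < c < d < e < f. The simplices of K, each written with vertices in increasing order, are:

  0-simplices (6): a, b, c, d, e, f
  1-simplices (12): ab, ac, ad, ae, af, bc, bd, be, bf, cd, cf, de
  2-simplices (6): abe, abf, acd, ade, bcd, bcf

so the chain groups are C_0 ≅ Z^6, C_1 ≅ Z^12, C_2 ≅ Z^6.

Boundary ∂_1: C_1 → C_0 sends each edge [p,q] (with p < q) to q − p. For instance
  ∂ac = c − a.
As a 6×12 matrix over Z this has rank 5, with invariant factors (1,1,1,1,1).

∂_2: C_2 → C_1 acts by ∂[p,q,r] = [q,r] − [p,r] + [p,q]. For instance
  ∂bcd = cd − bd + bc,
  ∂abf = bf − af + ab.
This gives a 12×6 integer matrix of rank 6; reducing to Smith normal form yields diagonal entries (1,1,1,1,1,1).

Reading off H_k = ker ∂_k / im ∂_{k+1}:

  H_0: rank C_0 − rank ∂_1 = 6 − 5 = 1, and the invariant factors of ∂_1 are all 1, so H_0 = Z.
  H_1: rank ker ∂_1 − rank ∂_2 = (12 − 5) − 6 = 1, and the invariant factors of ∂_2 are all 1, so H_1 = Z.
  H_2: rank ker ∂_2 − rank ∂_3 = (6 − 6) − 0 = 0, and there is no ∂_3, so H_2 = 0.

As a check, the Euler characteristic is 6 − 12 + 6 = 0, which agrees with 1 − 1 + 0 = 0.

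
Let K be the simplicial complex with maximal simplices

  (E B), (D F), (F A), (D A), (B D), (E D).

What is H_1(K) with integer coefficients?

H_1 = Z^2.

Order the vertices as A < B < D < E < F. Listing each simplex with vertices in this order, K has dimension 1 with simplices:

  0-simplices (5): A, B, D, E, F
  1-simplices (6): AD, AF, BD, BE, DE, DF

giving chain groups C_0 ≅ Z^5, C_1 ≅ Z^6.

The boundary map ∂_1: C_1 → C_0 maps an edge to its endpoints' difference, ∂[p,q] = q − p.
The 5×6 boundary matrix has rank 4 and Smith normal form diag(1,1,1,1).

From H_k ≅ ker(∂_k) / im(∂_{k+1}) we obtain:

  H_1: rank ker ∂_1 − rank ∂_2 = (6 − 4) − 0 = 2, and there is no ∂_2, so H_1 ≅ Z^2.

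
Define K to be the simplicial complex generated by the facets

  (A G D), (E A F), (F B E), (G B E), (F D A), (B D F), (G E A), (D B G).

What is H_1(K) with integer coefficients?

H_1 = 0.

Take the total order A < B < D < E < F < G on the vertex set. Then K (dimension 2) consists of the simplices:

  0-simplices (6): A, B, D, E, F, G
  1-simplices (12): AD, AE, AF, AG, BD, BE, BF, BG, DF, DG, EF, EG
  2-simplices (8): ADF, ADG, AEF, AEG, BDF, BDG, BEF, BEG

Hence C_0 ≅ Z^6, C_1 ≅ Z^12, C_2 ≅ Z^8.

Boundary ∂_1: C_1 → C_0 maps an edge to its endpoints' difference, ∂[p,q] = q − p. For instance
  ∂BE = E − B.
The 6×12 boundary matrix has rank 5 and Smith normal form diag(1,1,1,1,1).

Boundary ∂_2: C_2 → C_1 maps a triangle to the signed sum of its edges. For instance
  ∂ADF = DF − AF + AD,
  ∂BDG = DG − BG + BD.
As a 12×8 matrix over Z this has rank 7, with invariant factors (1,1,1,1,1,1,1).

Computing H_k = (kernel of ∂_k) / (image of ∂_{k+1}):

  H_1: rank ker ∂_1 − rank ∂_2 = (12 − 5) − 7 = 0, and the invariant factors of ∂_2 are all 1, so H_1 = 0.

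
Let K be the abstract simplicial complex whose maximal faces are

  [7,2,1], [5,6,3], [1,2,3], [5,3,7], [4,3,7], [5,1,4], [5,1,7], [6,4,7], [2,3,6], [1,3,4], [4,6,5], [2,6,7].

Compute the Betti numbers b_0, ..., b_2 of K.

b_0 = 1, b_1 = 0, b_2 = 0.

We work with the vertex ordering 1 < 2 < 3 < 4 < 5 < 6 < 7. The simplices of K, each written with vertices in increasing order, are:

  0-simplices (7): [1], [2], [3], [4], [5], [6], [7]
  1-simplices (18): [1,2], [1,3], [1,4], [1,5], [1,7], [2,3], [2,6], [2,7], [3,4], [3,5], [3,6], [3,7], [4,5], [4,6], [4,7], [5,6], [5,7], [6,7]
  2-simplices (12): [1,2,3], [1,2,7], [1,3,4], [1,4,5], [1,5,7], [2,3,6], [2,6,7], [3,4,7], [3,5,6], [3,5,7], [4,5,6], [4,6,7]

Hence C_0 ≅ Z^7, C_1 ≅ Z^18, C_2 ≅ Z^12.

∂_1: C_1 → C_0 maps an edge to its endpoints' difference, ∂[p,q] = q − p.
This gives a 7×18 integer matrix of rank 6; reducing to Smith normal form yields diagonal entries (1,1,1,1,1,1).

∂_2: C_2 → C_1 maps a triangle to the signed sum of its edges. For instance
  ∂[1,5,7] = [5,7] − [1,7] + [1,5],
  ∂[1,4,5] = [4,5] − [1,5] + [1,4].
As a 18×12 matrix over Z this has rank 12, with invariant factors (1,1,1,1,1,1,1,1,1,1,1,2).

Now H_k = ker ∂_k / im ∂_{k+1}, so:

  H_0: rank C_0 − rank ∂_1 = 7 − 6 = 1, and the invariant factors of ∂_1 are all 1, so H_0 ≅ Z.
  H_1: rank ker ∂_1 − rank ∂_2 = (18 − 6) − 12 = 0, and ∂_2 has invariant factor 2 > 1, so H_1 ≅ Z/2.
  H_2: rank ker ∂_2 − rank ∂_3 = (12 − 12) − 0 = 0, and there is no ∂_3, so H_2 ≅ 0.

As a check, the Euler characteristic is 7 − 18 + 12 = 1, which agrees with 1 − 0 + 0 = 1.
(K is a triangulation of the real projective plane RP^2.)

Hence the Betti numbers are b_0 = 1, b_1 = 0, b_2 = 0.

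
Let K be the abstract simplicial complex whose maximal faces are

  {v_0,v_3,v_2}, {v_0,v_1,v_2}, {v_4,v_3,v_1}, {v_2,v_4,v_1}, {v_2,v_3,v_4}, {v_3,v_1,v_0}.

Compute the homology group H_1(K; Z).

H_1 ≅ 0.

Order the vertices as v_0 < v_1 < v_2 < v_3 < v_4. Listing each simplex with vertices in this order, K has dimension 2 with simplices:

  0-simplices (5): [v_0], [v_1], [v_2], [v_3], [v_4]
  1-simplices (9): [v_0,v_1], [v_0,v_2], [v_0,v_3], [v_1,v_2], [v_1,v_3], [v_1,v_4], [v_2,v_3], [v_2,v_4], [v_3,v_4]
  2-simplices (6): [v_0,v_1,v_2], [v_0,v_1,v_3], [v_0,v_2,v_3], [v_1,v_2,v_4], [v_1,v_3,v_4], [v_2,v_3,v_4]

giving chain groups C_0 ≅ Z^5, C_1 ≅ Z^9, C_2 ≅ Z^6.

∂_1: C_1 → C_0 sends each edge [p,q] (with p < q) to q − p. For instance
  ∂[v_1,v_2] = [v_2] − [v_1].
As a 5×9 matrix over Z this has rank 4, with invariant factors (1,1,1,1).

∂_2: C_2 → C_1 sends each 2-simplex [p,q,r] to [q,r] − [p,r] + [p,q]. For instance
  ∂[v_1,v_2,v_4] = [v_2,v_4] − [v_1,v_4] + [v_1,v_2],
  ∂[v_2,v_3,v_4] = [v_3,v_4] − [v_2,v_4] + [v_2,v_3].
The resulting 9×6 matrix has rank 5, and its Smith normal form has invariant factors (1,1,1,1,1).

Computing H_k = (kernel of ∂_k) / (image of ∂_{k+1}):

  H_1: rank ker ∂_1 − rank ∂_2 = (9 − 4) − 5 = 0, and the invariant factors of ∂_2 are all 1, so H_1 = 0.

(K is a triangulation of the 2-sphere S^2.)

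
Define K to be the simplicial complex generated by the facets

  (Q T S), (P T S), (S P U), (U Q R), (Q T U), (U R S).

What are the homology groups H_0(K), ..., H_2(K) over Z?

H_0 = Z,  H_1 = Z,  H_2 = 0.

Order the vertices as P < Q < R < S < T < U. Listing each simplex with vertices in this order, K has dimension 2 with simplices:

  0-simplices (6): P, Q, R, S, T, U
  1-simplices (12): PS, PT, PU, QR, QS, QT, QU, RS, RU, ST, SU, TU
  2-simplices (6): PST, PSU, QRU, QST, QTU, RSU

so the chain groups are C_0 ≅ Z^6, C_1 ≅ Z^12, C_2 ≅ Z^6.

Boundary ∂_1: C_1 → C_0 sends each edge [p,q] (with p < q) to q − p. For instance
  ∂RU = U − R.
This gives a 6×12 integer matrix of rank 5; reducing to Smith normal form yields diagonal entries (1,1,1,1,1).

∂_2: C_2 → C_1 acts by ∂[p,q,r] = [q,r] − [p,r] + [p,q]. For instance
  ∂RSU = SU − RU + RS,
  ∂PSU = SU − PU + PS.
This gives a 12×6 integer matrix of rank 6; reducing to Smith normal form yields diagonal entries (1,1,1,1,1,1).

Now H_k = ker ∂_k / im ∂_{k+1}, so:

  H_0: rank C_0 − rank ∂_1 = 6 − 5 = 1, and the invariant factors of ∂_1 are all 1, so H_0 = Z.
  H_1: rank ker ∂_1 − rank ∂_2 = (12 − 5) − 6 = 1, and the invariant factors of ∂_2 are all 1, so H_1 = Z.
  H_2: rank ker ∂_2 − rank ∂_3 = (6 − 6) − 0 = 0, and there is no ∂_3, so H_2 = 0.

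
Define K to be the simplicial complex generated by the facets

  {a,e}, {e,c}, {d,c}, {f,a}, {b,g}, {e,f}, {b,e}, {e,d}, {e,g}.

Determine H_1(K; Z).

K has 7 vertices, 9 edges.
rank ∂_1 = 6, rank ∂_2 = 0 ⇒ b_1 = 9 − 6 − 0 = 3. So H_1 ≅ Z^3.

H_1 ≅ Z^3.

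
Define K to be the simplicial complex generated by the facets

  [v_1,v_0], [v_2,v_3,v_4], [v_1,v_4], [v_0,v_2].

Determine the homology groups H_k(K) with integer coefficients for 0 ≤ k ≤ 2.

K has 5 vertices, 6 edges, 1 triangle.
rank ∂_0 = 0, rank ∂_1 = 4 ⇒ b_0 = 5 − 0 − 4 = 1; all invariant factors of ∂_1 are 1 so no torsion. So H_0 ≅ Z.
rank ∂_1 = 4, rank ∂_2 = 1 ⇒ b_1 = 6 − 4 − 1 = 1; all invariant factors of ∂_2 are 1 so no torsion. So H_1 ≅ Z.
rank ∂_2 = 1, rank ∂_3 = 0 ⇒ b_2 = 1 − 1 − 0 = 0. So H_2 ≅ 0.

H_0 = Z,  H_1 = Z,  H_2 = 0.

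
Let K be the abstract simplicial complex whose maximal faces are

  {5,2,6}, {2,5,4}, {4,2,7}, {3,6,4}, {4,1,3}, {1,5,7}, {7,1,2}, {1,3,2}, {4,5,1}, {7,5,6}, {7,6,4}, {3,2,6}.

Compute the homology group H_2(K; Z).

Order the vertices as 1 < 2 < 3 < 4 < 5 < 6 < 7. Listing each simplex with vertices in this order, K has dimension 2 with simplices:

  0-simplices (7): [1], [2], [3], [4], [5], [6], [7]
  1-simplices (18): [1,2], [1,3], [1,4], [1,5], [1,7], [2,3], [2,4], [2,5], [2,6], [2,7], [3,4], [3,6], [4,5], [4,6], [4,7], [5,6], [5,7], [6,7]
  2-simplices (12): [1,2,3], [1,2,7], [1,3,4], [1,4,5], [1,5,7], [2,3,6], [2,4,5], [2,4,7], [2,5,6], [3,4,6], [4,6,7], [5,6,7]

giving chain groups C_0 ≅ Z^7, C_1 ≅ Z^18, C_2 ≅ Z^12.

Boundary ∂_1: C_1 → C_0 sends each edge [p,q] (with p < q) to q − p. For instance
  ∂[3,4] = [4] − [3].
The 7×18 boundary matrix has rank 6 and Smith normal form diag(1,1,1,1,1,1).

Boundary ∂_2: C_2 → C_1 maps a triangle to the signed sum of its edges. For instance
  ∂[2,5,6] = [5,6] − [2,6] + [2,5],
  ∂[5,6,7] = [6,7] − [5,7] + [5,6].
The resulting 18×12 matrix has rank 12, and its Smith normal form has invariant factors (1,1,1,1,1,1,1,1,1,1,1,2).

Now H_k = ker ∂_k / im ∂_{k+1}, so:

  H_2: rank ker ∂_2 − rank ∂_3 = (12 − 12) − 0 = 0, and there is no ∂_3, so H_2 = 0.

H_2 = 0.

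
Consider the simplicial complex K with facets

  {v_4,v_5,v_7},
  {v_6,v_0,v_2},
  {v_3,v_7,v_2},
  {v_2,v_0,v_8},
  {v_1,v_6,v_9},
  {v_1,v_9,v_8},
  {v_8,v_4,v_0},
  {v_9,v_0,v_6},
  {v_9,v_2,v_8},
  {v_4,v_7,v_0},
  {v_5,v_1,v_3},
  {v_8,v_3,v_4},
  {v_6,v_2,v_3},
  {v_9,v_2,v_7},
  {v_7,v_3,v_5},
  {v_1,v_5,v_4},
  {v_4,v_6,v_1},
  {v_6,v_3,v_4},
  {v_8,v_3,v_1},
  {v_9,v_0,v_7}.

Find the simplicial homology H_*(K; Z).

H_0 ≅ Z,  H_1 ≅ Z ⊕ Z/2Z,  H_2 = 0.

Take the total order v_0 < v_1 < v_2 < v_3 < v_4 < v_5 < v_6 < v_7 < v_8 < v_9 on the vertex set. Then K (dimension 2) consists of the simplices:

  0-simplices (10): [v_0], [v_1], [v_2], [v_3], [v_4], [v_5], [v_6], [v_7], [v_8], [v_9]
  1-simplices (30): (30 of them)
  2-simplices (20): (20 of them)

Hence C_0 ≅ Z^10, C_1 ≅ Z^30, C_2 ≅ Z^20.

The boundary map ∂_1: C_1 → C_0 sends each edge [p,q] (with p < q) to q − p.
The 10×30 boundary matrix has rank 9 and Smith normal form diag(1,1,1,1,1,1,1,1,1).

∂_2: C_2 → C_1 acts by ∂[p,q,r] = [q,r] − [p,r] + [p,q]. For instance
  ∂[v_2,v_7,v_9] = [v_7,v_9] − [v_2,v_9] + [v_2,v_7],
  ∂[v_2,v_8,v_9] = [v_8,v_9] − [v_2,v_9] + [v_2,v_8].
The 30×20 boundary matrix has rank 20 and Smith normal form diag(1,1,1,1,1,1,1,1,1,1,1,1,1,1,1,1,1,1,1,2).

From H_k ≅ ker(∂_k) / im(∂_{k+1}) we obtain:

  H_0: rank C_0 − rank ∂_1 = 10 − 9 = 1, and the invariant factors of ∂_1 are all 1, so H_0 = Z.
  H_1: rank ker ∂_1 − rank ∂_2 = (30 − 9) − 20 = 1, and ∂_2 has invariant factor 2 > 1, so H_1 = Z ⊕ Z/2Z.
  H_2: rank ker ∂_2 − rank ∂_3 = (20 − 20) − 0 = 0, and there is no ∂_3, so H_2 = 0.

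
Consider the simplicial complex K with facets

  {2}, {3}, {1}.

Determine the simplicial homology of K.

H_0 = Z^3.

Fix the vertex order 1 < 2 < 3 and write every simplex with vertices in increasing order. Then dim K = 0 and the simplices of K are:

  0-simplices (3): [1], [2], [3]

Hence C_0 ≅ Z^3.

Reading off H_k = ker ∂_k / im ∂_{k+1}:

  H_0: rank C_0 − rank ∂_1 = 3 − 0 = 3, and there is no ∂_1, so H_0 = Z^3.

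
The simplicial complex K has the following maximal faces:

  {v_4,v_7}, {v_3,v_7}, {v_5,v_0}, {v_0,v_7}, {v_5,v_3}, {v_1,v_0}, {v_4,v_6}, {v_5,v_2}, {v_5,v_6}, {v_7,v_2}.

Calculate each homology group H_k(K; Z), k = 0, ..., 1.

Fix the vertex order v_0 < v_1 < v_2 < v_3 < v_4 < v_5 < v_6 < v_7 and write every simplex with vertices in increasing order. Then dim K = 1 and the simplices of K are:

  0-simplices (8): [v_0], [v_1], [v_2], [v_3], [v_4], [v_5], [v_6], [v_7]
  1-simplices (10): [v_0,v_1], [v_0,v_5], [v_0,v_7], [v_2,v_5], [v_2,v_7], [v_3,v_5], [v_3,v_7], [v_4,v_6], [v_4,v_7], [v_5,v_6]

Hence C_0 ≅ Z^8, C_1 ≅ Z^10.

The boundary map ∂_1: C_1 → C_0 is given by ∂[p,q] = [q] − [p].
The 8×10 boundary matrix has rank 7 and Smith normal form diag(1,1,1,1,1,1,1).

Reading off H_k = ker ∂_k / im ∂_{k+1}:

  H_0: rank C_0 − rank ∂_1 = 8 − 7 = 1, and the invariant factors of ∂_1 are all 1, so H_0 ≅ Z.
  H_1: rank ker ∂_1 − rank ∂_2 = (10 − 7) − 0 = 3, and there is no ∂_2, so H_1 ≅ Z^3.

H_0 ≅ Z,  H_1 ≅ Z^3.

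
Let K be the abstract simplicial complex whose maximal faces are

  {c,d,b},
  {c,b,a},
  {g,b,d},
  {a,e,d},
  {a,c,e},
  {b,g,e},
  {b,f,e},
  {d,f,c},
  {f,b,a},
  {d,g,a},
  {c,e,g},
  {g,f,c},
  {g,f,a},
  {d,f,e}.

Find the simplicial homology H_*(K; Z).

Order the vertices as a < b < c < d < e < f < g. Listing each simplex with vertices in this order, K has dimension 2 with simplices:

  0-simplices (7): a, b, c, d, e, f, g
  1-simplices (21): ab, ac, ad, ae, af, ag, bc, bd, be, bf, bg, cd, ce, cf, cg, de, df, dg, ef, eg, fg
  2-simplices (14): abc, abf, ace, ade, adg, afg, bcd, bdg, bef, beg, cdf, ceg, cfg, def

Hence C_0 ≅ Z^7, C_1 ≅ Z^21, C_2 ≅ Z^14.

∂_1: C_1 → C_0 is given by ∂[p,q] = [q] − [p].
The resulting 7×21 matrix has rank 6, and its Smith normal form has invariant factors (1,1,1,1,1,1).

∂_2: C_2 → C_1 sends each 2-simplex [p,q,r] to [q,r] − [p,r] + [p,q]. For instance
  ∂cfg = fg − cg + cf,
  ∂ade = de − ae + ad.
The resulting 21×14 matrix has rank 13, and its Smith normal form has invariant factors (1,1,1,1,1,1,1,1,1,1,1,1,1).

From H_k ≅ ker(∂_k) / im(∂_{k+1}) we obtain:

  H_0: rank C_0 − rank ∂_1 = 7 − 6 = 1, and the invariant factors of ∂_1 are all 1, so H_0 ≅ Z.
  H_1: rank ker ∂_1 − rank ∂_2 = (21 − 6) − 13 = 2, and the invariant factors of ∂_2 are all 1, so H_1 ≅ Z^2.
  H_2: rank ker ∂_2 − rank ∂_3 = (14 − 13) − 0 = 1, and there is no ∂_3, so H_2 ≅ Z.

H_0 = Z,  H_1 = Z^2,  H_2 = Z.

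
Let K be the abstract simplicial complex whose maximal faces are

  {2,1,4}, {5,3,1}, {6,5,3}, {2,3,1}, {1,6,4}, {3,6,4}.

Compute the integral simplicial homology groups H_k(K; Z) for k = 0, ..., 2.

H_0 ≅ Z,  H_1 ≅ Z,  H_2 = 0.

Fix the vertex order 1 < 2 < 3 < 4 < 5 < 6 and write every simplex with vertices in increasing order. Then dim K = 2 and the simplices of K are:

  0-simplices (6): [1], [2], [3], [4], [5], [6]
  1-simplices (12): [1,2], [1,3], [1,4], [1,5], [1,6], [2,3], [2,4], [3,4], [3,5], [3,6], [4,6], [5,6]
  2-simplices (6): [1,2,3], [1,2,4], [1,3,5], [1,4,6], [3,4,6], [3,5,6]

giving chain groups C_0 ≅ Z^6, C_1 ≅ Z^12, C_2 ≅ Z^6.

The boundary map ∂_1: C_1 → C_0 sends each edge [p,q] (with p < q) to q − p. For instance
  ∂[1,5] = [5] − [1].
This gives a 6×12 integer matrix of rank 5; reducing to Smith normal form yields diagonal entries (1,1,1,1,1).

∂_2: C_2 → C_1 acts by ∂[p,q,r] = [q,r] − [p,r] + [p,q]. For instance
  ∂[1,2,4] = [2,4] − [1,4] + [1,2],
  ∂[3,5,6] = [5,6] − [3,6] + [3,5].
This gives a 12×6 integer matrix of rank 6; reducing to Smith normal form yields diagonal entries (1,1,1,1,1,1).

Reading off H_k = ker ∂_k / im ∂_{k+1}:

  H_0: rank C_0 − rank ∂_1 = 6 − 5 = 1, and the invariant factors of ∂_1 are all 1, so H_0 ≅ Z.
  H_1: rank ker ∂_1 − rank ∂_2 = (12 − 5) − 6 = 1, and the invariant factors of ∂_2 are all 1, so H_1 ≅ Z.
  H_2: rank ker ∂_2 − rank ∂_3 = (6 − 6) − 0 = 0, and there is no ∂_3, so H_2 ≅ 0.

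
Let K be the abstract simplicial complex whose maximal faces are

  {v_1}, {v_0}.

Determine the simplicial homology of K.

H_0 ≅ Z^2.

Order the vertices as v_0 < v_1. Listing each simplex with vertices in this order, K has dimension 0 with simplices:

  0-simplices (2): [v_0], [v_1]

giving chain groups C_0 ≅ Z^2.

Reading off H_k = ker ∂_k / im ∂_{k+1}:

  H_0: rank C_0 − rank ∂_1 = 2 − 0 = 2, and there is no ∂_1, so H_0 ≅ Z^2.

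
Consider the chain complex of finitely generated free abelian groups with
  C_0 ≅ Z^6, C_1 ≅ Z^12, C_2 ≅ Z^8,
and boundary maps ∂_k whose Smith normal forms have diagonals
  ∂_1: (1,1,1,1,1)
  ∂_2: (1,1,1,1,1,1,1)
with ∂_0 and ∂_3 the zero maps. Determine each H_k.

H_0 = Z,  H_1 = 0,  H_2 = Z.

H_0: b_0 = 6 − 0 − 5 = 1; torsion from ∂_1 factors > 1: none. So H_0 = Z.
H_1: b_1 = 12 − 5 − 7 = 0; torsion from ∂_2 factors > 1: none. So H_1 = 0.
H_2: b_2 = 8 − 7 − 0 = 1; torsion from ∂_3 factors > 1: none. So H_2 = Z.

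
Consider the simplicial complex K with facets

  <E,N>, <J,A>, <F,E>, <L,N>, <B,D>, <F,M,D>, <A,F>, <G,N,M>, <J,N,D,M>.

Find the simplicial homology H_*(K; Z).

We work with the vertex ordering A < B < D < E < F < G < J < L < M < N. The simplices of K, each written with vertices in increasing order, are:

  0-simplices (10): A, B, D, E, F, G, J, L, M, N
  1-simplices (16): AF, AJ, BD, DF, DJ, DM, DN, EF, EN, FM, GM, GN, JM, JN, LN, MN
  2-simplices (6): DFM, DJM, DJN, DMN, GMN, JMN
  3-simplices (1): DJMN

giving chain groups C_0 ≅ Z^10, C_1 ≅ Z^16, C_2 ≅ Z^6, C_3 ≅ Z^1.

The boundary map ∂_1: C_1 → C_0 is given by ∂[p,q] = [q] − [p]. For instance
  ∂GN = N − G.
The 10×16 boundary matrix has rank 9 and Smith normal form diag(1,1,1,1,1,1,1,1,1).

∂_2: C_2 → C_1 sends each 2-simplex [p,q,r] to [q,r] − [p,r] + [p,q]. For instance
  ∂DJM = JM − DM + DJ,
  ∂DMN = MN − DN + DM.
This gives a 16×6 integer matrix of rank 5; reducing to Smith normal form yields diagonal entries (1,1,1,1,1).

∂_3: C_3 → C_2 sends each 3-simplex σ to the alternating sum Σ_i (−1)^i (σ with its i-th vertex removed). For instance
  ∂DJMN = JMN − DMN + DJN − DJM.
This gives a 6×1 integer matrix of rank 1; reducing to Smith normal form yields diagonal entries (1).

From H_k ≅ ker(∂_k) / im(∂_{k+1}) we obtain:

  H_0: rank C_0 − rank ∂_1 = 10 − 9 = 1, and the invariant factors of ∂_1 are all 1, so H_0 = Z.
  H_1: rank ker ∂_1 − rank ∂_2 = (16 − 9) − 5 = 2, and the invariant factors of ∂_2 are all 1, so H_1 = Z^2.
  H_2: rank ker ∂_2 − rank ∂_3 = (6 − 5) − 1 = 0, and the invariant factors of ∂_3 are all 1, so H_2 = 0.
  H_3: rank ker ∂_3 − rank ∂_4 = (1 − 1) − 0 = 0, and there is no ∂_4, so H_3 = 0.

H_0 = Z,  H_1 = Z^2,  H_2 = 0,  H_3 = 0.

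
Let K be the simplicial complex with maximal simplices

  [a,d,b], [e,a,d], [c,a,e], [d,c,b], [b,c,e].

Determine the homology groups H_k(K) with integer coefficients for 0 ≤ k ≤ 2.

Order the vertices as a < b < c < d < e. Listing each simplex with vertices in this order, K has dimension 2 with simplices:

  0-simplices (5): a, b, c, d, e
  1-simplices (10): ab, ac, ad, ae, bc, bd, be, cd, ce, de
  2-simplices (5): abd, ace, ade, bcd, bce

so the chain groups are C_0 ≅ Z^5, C_1 ≅ Z^10, C_2 ≅ Z^5.

∂_1: C_1 → C_0 sends each edge [p,q] (with p < q) to q − p. For instance
  ∂cd = d − c.
The 5×10 boundary matrix has rank 4 and Smith normal form diag(1,1,1,1).

Boundary ∂_2: C_2 → C_1 sends each 2-simplex [p,q,r] to [q,r] − [p,r] + [p,q]. For instance
  ∂ade = de − ae + ad,
  ∂ace = ce − ae + ac.
The resulting 10×5 matrix has rank 5, and its Smith normal form has invariant factors (1,1,1,1,1).

Computing H_k = (kernel of ∂_k) / (image of ∂_{k+1}):

  H_0: rank C_0 − rank ∂_1 = 5 − 4 = 1, and the invariant factors of ∂_1 are all 1, so H_0 ≅ Z.
  H_1: rank ker ∂_1 − rank ∂_2 = (10 − 4) − 5 = 1, and the invariant factors of ∂_2 are all 1, so H_1 ≅ Z.
  H_2: rank ker ∂_2 − rank ∂_3 = (5 − 5) − 0 = 0, and there is no ∂_3, so H_2 ≅ 0.

H_0 = Z,  H_1 = Z,  H_2 = 0.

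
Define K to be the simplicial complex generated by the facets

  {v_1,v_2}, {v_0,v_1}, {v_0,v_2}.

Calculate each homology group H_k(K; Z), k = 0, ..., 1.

Fix the vertex order v_0 < v_1 < v_2 and write every simplex with vertices in increasing order. Then dim K = 1 and the simplices of K are:

  0-simplices (3): [v_0], [v_1], [v_2]
  1-simplices (3): [v_0,v_1], [v_0,v_2], [v_1,v_2]

giving chain groups C_0 ≅ Z^3, C_1 ≅ Z^3.

∂_1: C_1 → C_0 maps an edge to its endpoints' difference, ∂[p,q] = q − p.
The resulting 3×3 matrix has rank 2, and its Smith normal form has invariant factors (1,1).

Computing H_k = (kernel of ∂_k) / (image of ∂_{k+1}):

  H_0: rank C_0 − rank ∂_1 = 3 − 2 = 1, and the invariant factors of ∂_1 are all 1, so H_0 ≅ Z.
  H_1: rank ker ∂_1 − rank ∂_2 = (3 − 2) − 0 = 1, and there is no ∂_2, so H_1 ≅ Z.

H_0 = Z,  H_1 = Z.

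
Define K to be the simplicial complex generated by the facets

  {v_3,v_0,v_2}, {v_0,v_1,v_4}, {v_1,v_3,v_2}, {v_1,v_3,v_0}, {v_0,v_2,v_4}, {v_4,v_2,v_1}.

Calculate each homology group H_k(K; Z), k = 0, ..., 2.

K has 5 vertices, 9 edges, 6 triangles.
rank ∂_0 = 0, rank ∂_1 = 4 ⇒ b_0 = 5 − 0 − 4 = 1; all invariant factors of ∂_1 are 1 so no torsion. So H_0 ≅ Z.
rank ∂_1 = 4, rank ∂_2 = 5 ⇒ b_1 = 9 − 4 − 5 = 0; all invariant factors of ∂_2 are 1 so no torsion. So H_1 ≅ 0.
rank ∂_2 = 5, rank ∂_3 = 0 ⇒ b_2 = 6 − 5 − 0 = 1. So H_2 ≅ Z.

H_0 = Z,  H_1 = 0,  H_2 = Z.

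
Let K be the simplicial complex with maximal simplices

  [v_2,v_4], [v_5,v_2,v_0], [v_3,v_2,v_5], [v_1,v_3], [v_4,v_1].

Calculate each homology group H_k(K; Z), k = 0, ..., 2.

Order the vertices as v_0 < v_1 < v_2 < v_3 < v_4 < v_5. Listing each simplex with vertices in this order, K has dimension 2 with simplices:

  0-simplices (6): [v_0], [v_1], [v_2], [v_3], [v_4], [v_5]
  1-simplices (8): [v_0,v_2], [v_0,v_5], [v_1,v_3], [v_1,v_4], [v_2,v_3], [v_2,v_4], [v_2,v_5], [v_3,v_5]
  2-simplices (2): [v_0,v_2,v_5], [v_2,v_3,v_5]

giving chain groups C_0 ≅ Z^6, C_1 ≅ Z^8, C_2 ≅ Z^2.

∂_1: C_1 → C_0 maps an edge to its endpoints' difference, ∂[p,q] = q − p.
The resulting 6×8 matrix has rank 5, and its Smith normal form has invariant factors (1,1,1,1,1).

Boundary ∂_2: C_2 → C_1 maps a triangle to the signed sum of its edges. For instance
  ∂[v_0,v_2,v_5] = [v_2,v_5] − [v_0,v_5] + [v_0,v_2],
  ∂[v_2,v_3,v_5] = [v_3,v_5] − [v_2,v_5] + [v_2,v_3].
The resulting 8×2 matrix has rank 2, and its Smith normal form has invariant factors (1,1).

From H_k ≅ ker(∂_k) / im(∂_{k+1}) we obtain:

  H_0: rank C_0 − rank ∂_1 = 6 − 5 = 1, and the invariant factors of ∂_1 are all 1, so H_0 ≅ Z.
  H_1: rank ker ∂_1 − rank ∂_2 = (8 − 5) − 2 = 1, and the invariant factors of ∂_2 are all 1, so H_1 ≅ Z.
  H_2: rank ker ∂_2 − rank ∂_3 = (2 − 2) − 0 = 0, and there is no ∂_3, so H_2 ≅ 0.

As a check, the Euler characteristic is 6 − 8 + 2 = 0, which agrees with 1 − 1 + 0 = 0.

H_0 ≅ Z,  H_1 ≅ Z,  H_2 = 0.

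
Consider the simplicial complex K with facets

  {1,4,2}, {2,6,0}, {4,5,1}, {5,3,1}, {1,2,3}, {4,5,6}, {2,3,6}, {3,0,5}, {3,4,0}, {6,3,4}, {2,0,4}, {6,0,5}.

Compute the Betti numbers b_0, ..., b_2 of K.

We work with the vertex ordering 0 < 1 < 2 < 3 < 4 < 5 < 6. The simplices of K, each written with vertices in increasing order, are:

  0-simplices (7): [0], [1], [2], [3], [4], [5], [6]
  1-simplices (18): [0,2], [0,3], [0,4], [0,5], [0,6], [1,2], [1,3], [1,4], [1,5], [2,3], [2,4], [2,6], [3,4], [3,5], [3,6], [4,5], [4,6], [5,6]
  2-simplices (12): [0,2,4], [0,2,6], [0,3,4], [0,3,5], [0,5,6], [1,2,3], [1,2,4], [1,3,5], [1,4,5], [2,3,6], [3,4,6], [4,5,6]

giving chain groups C_0 ≅ Z^7, C_1 ≅ Z^18, C_2 ≅ Z^12.

The boundary map ∂_1: C_1 → C_0 sends each edge [p,q] (with p < q) to q − p.
This gives a 7×18 integer matrix of rank 6; reducing to Smith normal form yields diagonal entries (1,1,1,1,1,1).

Boundary ∂_2: C_2 → C_1 maps a triangle to the signed sum of its edges. For instance
  ∂[1,4,5] = [4,5] − [1,5] + [1,4],
  ∂[0,2,6] = [2,6] − [0,6] + [0,2].
As a 18×12 matrix over Z this has rank 12, with invariant factors (1,1,1,1,1,1,1,1,1,1,1,2).

Now H_k = ker ∂_k / im ∂_{k+1}, so:

  H_0: rank C_0 − rank ∂_1 = 7 − 6 = 1, and the invariant factors of ∂_1 are all 1, so H_0 = Z.
  H_1: rank ker ∂_1 − rank ∂_2 = (18 − 6) − 12 = 0, and ∂_2 has invariant factor 2 > 1, so H_1 = Z/2Z.
  H_2: rank ker ∂_2 − rank ∂_3 = (12 − 12) − 0 = 0, and there is no ∂_3, so H_2 = 0.

(K is a triangulation of the real projective plane RP^2.)

Hence the Betti numbers are b_0 = 1, b_1 = 0, b_2 = 0.

b_0 = 1, b_1 = 0, b_2 = 0.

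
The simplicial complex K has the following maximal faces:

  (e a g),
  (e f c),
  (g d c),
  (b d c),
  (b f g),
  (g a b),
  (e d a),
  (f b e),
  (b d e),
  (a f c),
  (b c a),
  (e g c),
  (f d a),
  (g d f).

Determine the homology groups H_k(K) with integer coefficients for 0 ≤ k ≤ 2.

We work with the vertex ordering a < b < c < d < e < f < g. The simplices of K, each written with vertices in increasing order, are:

  0-simplices (7): a, b, c, d, e, f, g
  1-simplices (21): ab, ac, ad, ae, af, ag, bc, bd, be, bf, bg, cd, ce, cf, cg, de, df, dg, ef, eg, fg
  2-simplices (14): abc, abg, acf, ade, adf, aeg, bcd, bde, bef, bfg, cdg, cef, ceg, dfg

so the chain groups are C_0 ≅ Z^7, C_1 ≅ Z^21, C_2 ≅ Z^14.

Boundary ∂_1: C_1 → C_0 is given by ∂[p,q] = [q] − [p]. For instance
  ∂de = e − d.
This gives a 7×21 integer matrix of rank 6; reducing to Smith normal form yields diagonal entries (1,1,1,1,1,1).

The boundary map ∂_2: C_2 → C_1 maps a triangle to the signed sum of its edges. For instance
  ∂bfg = fg − bg + bf,
  ∂bef = ef − bf + be.
The resulting 21×14 matrix has rank 13, and its Smith normal form has invariant factors (1,1,1,1,1,1,1,1,1,1,1,1,1).

Now H_k = ker ∂_k / im ∂_{k+1}, so:

  H_0: rank C_0 − rank ∂_1 = 7 − 6 = 1, and the invariant factors of ∂_1 are all 1, so H_0 ≅ Z.
  H_1: rank ker ∂_1 − rank ∂_2 = (21 − 6) − 13 = 2, and the invariant factors of ∂_2 are all 1, so H_1 ≅ Z^2.
  H_2: rank ker ∂_2 − rank ∂_3 = (14 − 13) − 0 = 1, and there is no ∂_3, so H_2 ≅ Z.

(K is a triangulation of the torus T^2.)

H_0 = Z,  H_1 = Z^2,  H_2 = Z.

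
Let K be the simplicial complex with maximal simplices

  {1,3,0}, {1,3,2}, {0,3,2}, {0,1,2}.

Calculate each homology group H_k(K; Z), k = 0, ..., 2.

H_0 ≅ Z,  H_1 = 0,  H_2 ≅ Z.

We work with the vertex ordering 0 < 1 < 2 < 3. The simplices of K, each written with vertices in increasing order, are:

  0-simplices (4): [0], [1], [2], [3]
  1-simplices (6): [0,1], [0,2], [0,3], [1,2], [1,3], [2,3]
  2-simplices (4): [0,1,2], [0,1,3], [0,2,3], [1,2,3]

so the chain groups are C_0 ≅ Z^4, C_1 ≅ Z^6, C_2 ≅ Z^4.

The boundary map ∂_1: C_1 → C_0 is given by ∂[p,q] = [q] − [p]. For instance
  ∂[2,3] = [3] − [2].
The 4×6 boundary matrix has rank 3 and Smith normal form diag(1,1,1).

Boundary ∂_2: C_2 → C_1 maps a triangle to the signed sum of its edges. For instance
  ∂[1,2,3] = [2,3] − [1,3] + [1,2],
  ∂[0,1,3] = [1,3] − [0,3] + [0,1].
The resulting 6×4 matrix has rank 3, and its Smith normal form has invariant factors (1,1,1).

From H_k ≅ ker(∂_k) / im(∂_{k+1}) we obtain:

  H_0: rank C_0 − rank ∂_1 = 4 − 3 = 1, and the invariant factors of ∂_1 are all 1, so H_0 ≅ Z.
  H_1: rank ker ∂_1 − rank ∂_2 = (6 − 3) − 3 = 0, and the invariant factors of ∂_2 are all 1, so H_1 ≅ 0.
  H_2: rank ker ∂_2 − rank ∂_3 = (4 − 3) − 0 = 1, and there is no ∂_3, so H_2 ≅ Z.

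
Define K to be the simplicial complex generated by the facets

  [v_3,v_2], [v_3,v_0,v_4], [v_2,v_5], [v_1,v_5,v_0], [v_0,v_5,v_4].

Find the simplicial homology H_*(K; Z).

H_0 = Z,  H_1 = Z,  H_2 = 0.

Order the vertices as v_0 < v_1 < v_2 < v_3 < v_4 < v_5. Listing each simplex with vertices in this order, K has dimension 2 with simplices:

  0-simplices (6): [v_0], [v_1], [v_2], [v_3], [v_4], [v_5]
  1-simplices (9): [v_0,v_1], [v_0,v_3], [v_0,v_4], [v_0,v_5], [v_1,v_5], [v_2,v_3], [v_2,v_5], [v_3,v_4], [v_4,v_5]
  2-simplices (3): [v_0,v_1,v_5], [v_0,v_3,v_4], [v_0,v_4,v_5]

so the chain groups are C_0 ≅ Z^6, C_1 ≅ Z^9, C_2 ≅ Z^3.

The boundary map ∂_1: C_1 → C_0 maps an edge to its endpoints' difference, ∂[p,q] = q − p.
This gives a 6×9 integer matrix of rank 5; reducing to Smith normal form yields diagonal entries (1,1,1,1,1).

∂_2: C_2 → C_1 sends each 2-simplex [p,q,r] to [q,r] − [p,r] + [p,q]. For instance
  ∂[v_0,v_3,v_4] = [v_3,v_4] − [v_0,v_4] + [v_0,v_3],
  ∂[v_0,v_4,v_5] = [v_4,v_5] − [v_0,v_5] + [v_0,v_4].
As a 9×3 matrix over Z this has rank 3, with invariant factors (1,1,1).

Computing H_k = (kernel of ∂_k) / (image of ∂_{k+1}):

  H_0: rank C_0 − rank ∂_1 = 6 − 5 = 1, and the invariant factors of ∂_1 are all 1, so H_0 = Z.
  H_1: rank ker ∂_1 − rank ∂_2 = (9 − 5) − 3 = 1, and the invariant factors of ∂_2 are all 1, so H_1 = Z.
  H_2: rank ker ∂_2 − rank ∂_3 = (3 − 3) − 0 = 0, and there is no ∂_3, so H_2 = 0.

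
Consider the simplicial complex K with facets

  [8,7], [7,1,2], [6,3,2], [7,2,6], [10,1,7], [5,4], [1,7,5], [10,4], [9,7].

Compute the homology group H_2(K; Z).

Order the vertices as 1 < 2 < 3 < 4 < 5 < 6 < 7 < 8 < 9 < 10. Listing each simplex with vertices in this order, K has dimension 2 with simplices:

  0-simplices (10): [1], [2], [3], [4], [5], [6], [7], [8], [9], [10]
  1-simplices (15): [1,2], [1,5], [1,7], [1,10], [2,3], [2,6], [2,7], [3,6], [4,5], [4,10], [5,7], [6,7], [7,8], [7,9], [7,10]
  2-simplices (5): [1,2,7], [1,5,7], [1,7,10], [2,3,6], [2,6,7]

Hence C_0 ≅ Z^10, C_1 ≅ Z^15, C_2 ≅ Z^5.

The boundary map ∂_1: C_1 → C_0 is given by ∂[p,q] = [q] − [p]. For instance
  ∂[7,9] = [9] − [7].
This gives a 10×15 integer matrix of rank 9; reducing to Smith normal form yields diagonal entries (1,1,1,1,1,1,1,1,1).

∂_2: C_2 → C_1 maps a triangle to the signed sum of its edges. For instance
  ∂[1,7,10] = [7,10] − [1,10] + [1,7],
  ∂[2,6,7] = [6,7] − [2,7] + [2,6].
As a 15×5 matrix over Z this has rank 5, with invariant factors (1,1,1,1,1).

Now H_k = ker ∂_k / im ∂_{k+1}, so:

  H_2: rank ker ∂_2 − rank ∂_3 = (5 − 5) − 0 = 0, and there is no ∂_3, so H_2 ≅ 0.

H_2 ≅ 0.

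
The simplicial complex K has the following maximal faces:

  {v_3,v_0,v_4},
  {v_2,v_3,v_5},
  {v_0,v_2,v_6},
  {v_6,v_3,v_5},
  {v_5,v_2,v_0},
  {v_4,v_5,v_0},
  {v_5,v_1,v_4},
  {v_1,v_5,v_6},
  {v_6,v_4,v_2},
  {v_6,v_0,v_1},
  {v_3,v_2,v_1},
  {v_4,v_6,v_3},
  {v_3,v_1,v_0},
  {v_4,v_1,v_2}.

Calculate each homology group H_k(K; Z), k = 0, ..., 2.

H_0 ≅ Z,  H_1 ≅ Z^2,  H_2 ≅ Z.

Fix the vertex order v_0 < v_1 < v_2 < v_3 < v_4 < v_5 < v_6 and write every simplex with vertices in increasing order. Then dim K = 2 and the simplices of K are:

  0-simplices (7): [v_0], [v_1], [v_2], [v_3], [v_4], [v_5], [v_6]
  1-simplices (21): (21 of them)
  2-simplices (14): (14 of them)

giving chain groups C_0 ≅ Z^7, C_1 ≅ Z^21, C_2 ≅ Z^14.

The boundary map ∂_1: C_1 → C_0 is given by ∂[p,q] = [q] − [p].
The resulting 7×21 matrix has rank 6, and its Smith normal form has invariant factors (1,1,1,1,1,1).

∂_2: C_2 → C_1 maps a triangle to the signed sum of its edges. For instance
  ∂[v_0,v_4,v_5] = [v_4,v_5] − [v_0,v_5] + [v_0,v_4],
  ∂[v_3,v_5,v_6] = [v_5,v_6] − [v_3,v_6] + [v_3,v_5].
As a 21×14 matrix over Z this has rank 13, with invariant factors (1,1,1,1,1,1,1,1,1,1,1,1,1).

Now H_k = ker ∂_k / im ∂_{k+1}, so:

  H_0: rank C_0 − rank ∂_1 = 7 − 6 = 1, and the invariant factors of ∂_1 are all 1, so H_0 = Z.
  H_1: rank ker ∂_1 − rank ∂_2 = (21 − 6) − 13 = 2, and the invariant factors of ∂_2 are all 1, so H_1 = Z^2.
  H_2: rank ker ∂_2 − rank ∂_3 = (14 − 13) − 0 = 1, and there is no ∂_3, so H_2 = Z.

As a check, the Euler characteristic is 7 − 21 + 14 = 0, which agrees with 1 − 2 + 1 = 0.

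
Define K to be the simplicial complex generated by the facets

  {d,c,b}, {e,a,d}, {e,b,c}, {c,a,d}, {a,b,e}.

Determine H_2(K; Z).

H_2 ≅ 0.

Take the total order a < b < c < d < e on the vertex set. Then K (dimension 2) consists of the simplices:

  0-simplices (5): a, b, c, d, e
  1-simplices (10): ab, ac, ad, ae, bc, bd, be, cd, ce, de
  2-simplices (5): abe, acd, ade, bcd, bce

so the chain groups are C_0 ≅ Z^5, C_1 ≅ Z^10, C_2 ≅ Z^5.

The boundary map ∂_1: C_1 → C_0 is given by ∂[p,q] = [q] − [p]. For instance
  ∂ab = b − a.
This gives a 5×10 integer matrix of rank 4; reducing to Smith normal form yields diagonal entries (1,1,1,1).

Boundary ∂_2: C_2 → C_1 acts by ∂[p,q,r] = [q,r] − [p,r] + [p,q]. For instance
  ∂bce = ce − be + bc,
  ∂abe = be − ae + ab.
As a 10×5 matrix over Z this has rank 5, with invariant factors (1,1,1,1,1).

Reading off H_k = ker ∂_k / im ∂_{k+1}:

  H_2: rank ker ∂_2 − rank ∂_3 = (5 − 5) − 0 = 0, and there is no ∂_3, so H_2 = 0.

(K is a triangulation of the Möbius band.)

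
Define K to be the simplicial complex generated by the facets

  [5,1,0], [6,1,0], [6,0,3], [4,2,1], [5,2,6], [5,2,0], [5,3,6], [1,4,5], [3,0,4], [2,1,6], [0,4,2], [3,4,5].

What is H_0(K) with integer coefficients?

K has 7 vertices, 18 edges, 12 triangles.
rank ∂_0 = 0, rank ∂_1 = 6 ⇒ b_0 = 7 − 0 − 6 = 1; all invariant factors of ∂_1 are 1 so no torsion. So H_0 = Z.

H_0 = Z.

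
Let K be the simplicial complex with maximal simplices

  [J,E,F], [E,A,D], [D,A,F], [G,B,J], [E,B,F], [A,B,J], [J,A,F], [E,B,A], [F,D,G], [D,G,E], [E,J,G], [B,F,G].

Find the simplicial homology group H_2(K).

H_2 = 0.

Fix the vertex order A < B < D < E < F < G < J and write every simplex with vertices in increasing order. Then dim K = 2 and the simplices of K are:

  0-simplices (7): A, B, D, E, F, G, J
  1-simplices (18): AB, AD, AE, AF, AJ, BE, BF, BG, BJ, DE, DF, DG, EF, EG, EJ, FG, FJ, GJ
  2-simplices (12): ABE, ABJ, ADE, ADF, AFJ, BEF, BFG, BGJ, DEG, DFG, EFJ, EGJ

so the chain groups are C_0 ≅ Z^7, C_1 ≅ Z^18, C_2 ≅ Z^12.

The boundary map ∂_1: C_1 → C_0 sends each edge [p,q] (with p < q) to q − p.
The resulting 7×18 matrix has rank 6, and its Smith normal form has invariant factors (1,1,1,1,1,1).

Boundary ∂_2: C_2 → C_1 sends each 2-simplex [p,q,r] to [q,r] − [p,r] + [p,q]. For instance
  ∂EGJ = GJ − EJ + EG,
  ∂ABE = BE − AE + AB.
The resulting 18×12 matrix has rank 12, and its Smith normal form has invariant factors (1,1,1,1,1,1,1,1,1,1,1,2).

Reading off H_k = ker ∂_k / im ∂_{k+1}:

  H_2: rank ker ∂_2 − rank ∂_3 = (12 − 12) − 0 = 0, and there is no ∂_3, so H_2 ≅ 0.

(K is a triangulation of the real projective plane RP^2.)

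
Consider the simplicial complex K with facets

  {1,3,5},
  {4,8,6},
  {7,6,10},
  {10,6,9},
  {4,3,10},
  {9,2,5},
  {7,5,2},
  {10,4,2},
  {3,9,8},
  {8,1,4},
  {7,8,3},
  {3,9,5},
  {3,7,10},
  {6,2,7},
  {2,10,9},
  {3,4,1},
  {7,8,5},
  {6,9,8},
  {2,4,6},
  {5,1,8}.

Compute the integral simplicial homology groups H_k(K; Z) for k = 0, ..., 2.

H_0 ≅ Z,  H_1 ≅ Z ⊕ Z/2Z,  H_2 = 0.

We work with the vertex ordering 1 < 2 < 3 < 4 < 5 < 6 < 7 < 8 < 9 < 10. The simplices of K, each written with vertices in increasing order, are:

  0-simplices (10): [1], [2], [3], [4], [5], [6], [7], [8], [9], [10]
  1-simplices (30): (30 of them)
  2-simplices (20): (20 of them)

giving chain groups C_0 ≅ Z^10, C_1 ≅ Z^30, C_2 ≅ Z^20.

∂_1: C_1 → C_0 is given by ∂[p,q] = [q] − [p]. For instance
  ∂[4,6] = [6] − [4].
This gives a 10×30 integer matrix of rank 9; reducing to Smith normal form yields diagonal entries (1,1,1,1,1,1,1,1,1).

The boundary map ∂_2: C_2 → C_1 maps a triangle to the signed sum of its edges. For instance
  ∂[6,7,10] = [7,10] − [6,10] + [6,7],
  ∂[2,9,10] = [9,10] − [2,10] + [2,9].
This gives a 30×20 integer matrix of rank 20; reducing to Smith normal form yields diagonal entries (1,1,1,1,1,1,1,1,1,1,1,1,1,1,1,1,1,1,1,2).

From H_k ≅ ker(∂_k) / im(∂_{k+1}) we obtain:

  H_0: rank C_0 − rank ∂_1 = 10 − 9 = 1, and the invariant factors of ∂_1 are all 1, so H_0 = Z.
  H_1: rank ker ∂_1 − rank ∂_2 = (30 − 9) − 20 = 1, and ∂_2 has invariant factor 2 > 1, so H_1 = Z ⊕ Z/2Z.
  H_2: rank ker ∂_2 − rank ∂_3 = (20 − 20) − 0 = 0, and there is no ∂_3, so H_2 = 0.

As a check, the Euler characteristic is 10 − 30 + 20 = 0, which agrees with 1 − 1 + 0 = 0.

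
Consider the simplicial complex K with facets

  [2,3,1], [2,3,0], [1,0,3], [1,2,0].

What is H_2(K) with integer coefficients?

H_2 = Z.

We work with the vertex ordering 0 < 1 < 2 < 3. The simplices of K, each written with vertices in increasing order, are:

  0-simplices (4): [0], [1], [2], [3]
  1-simplices (6): [0,1], [0,2], [0,3], [1,2], [1,3], [2,3]
  2-simplices (4): [0,1,2], [0,1,3], [0,2,3], [1,2,3]

so the chain groups are C_0 ≅ Z^4, C_1 ≅ Z^6, C_2 ≅ Z^4.

The boundary map ∂_1: C_1 → C_0 is given by ∂[p,q] = [q] − [p]. For instance
  ∂[1,3] = [3] − [1].
This gives a 4×6 integer matrix of rank 3; reducing to Smith normal form yields diagonal entries (1,1,1).

The boundary map ∂_2: C_2 → C_1 acts by ∂[p,q,r] = [q,r] − [p,r] + [p,q]. For instance
  ∂[0,1,3] = [1,3] − [0,3] + [0,1],
  ∂[0,2,3] = [2,3] − [0,3] + [0,2].
The 6×4 boundary matrix has rank 3 and Smith normal form diag(1,1,1).

From H_k ≅ ker(∂_k) / im(∂_{k+1}) we obtain:

  H_2: rank ker ∂_2 − rank ∂_3 = (4 − 3) − 0 = 1, and there is no ∂_3, so H_2 ≅ Z.

(K is a triangulation of the 2-sphere S^2.)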